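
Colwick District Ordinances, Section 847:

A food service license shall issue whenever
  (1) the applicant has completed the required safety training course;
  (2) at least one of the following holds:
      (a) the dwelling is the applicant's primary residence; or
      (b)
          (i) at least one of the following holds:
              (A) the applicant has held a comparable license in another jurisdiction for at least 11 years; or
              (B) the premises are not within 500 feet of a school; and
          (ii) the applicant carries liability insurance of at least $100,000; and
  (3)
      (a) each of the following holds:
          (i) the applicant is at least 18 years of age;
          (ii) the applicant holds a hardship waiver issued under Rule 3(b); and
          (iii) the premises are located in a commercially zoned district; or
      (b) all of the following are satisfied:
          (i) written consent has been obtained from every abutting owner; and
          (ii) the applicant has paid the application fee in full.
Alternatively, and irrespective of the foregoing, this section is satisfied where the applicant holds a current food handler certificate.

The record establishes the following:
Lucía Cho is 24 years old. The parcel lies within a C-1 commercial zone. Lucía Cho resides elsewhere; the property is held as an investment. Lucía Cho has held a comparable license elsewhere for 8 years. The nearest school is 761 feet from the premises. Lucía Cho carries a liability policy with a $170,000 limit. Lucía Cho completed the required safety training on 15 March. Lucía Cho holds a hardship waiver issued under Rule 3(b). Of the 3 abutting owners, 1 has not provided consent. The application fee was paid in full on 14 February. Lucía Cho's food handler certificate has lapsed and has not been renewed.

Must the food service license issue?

Yes — granted.

(1) safety training — met.
(a) primary residence — not met.
(A) prior license ≥ 11 yr — not satisfied.
(B) ≥500 ft from school — holds.
So (i) is satisfied (F OR T).
(ii) insurance ≥ $100,000 — holds.
(b): T AND T → true.
(2) = F OR T = true.
(i) age ≥ 18 — met.
(ii) hardship waiver — met.
(iii) commercially zoned — met.
(a) = T AND T AND T = true.
(i) all abutters consent — fails.
(ii) fee paid — satisfied.
(b) = F AND T = false.
(3): T OR F → true.
Overall: T AND T AND T → true.
Exception (food handler cert.) — not satisfied.
Result: main true OR exception false → true.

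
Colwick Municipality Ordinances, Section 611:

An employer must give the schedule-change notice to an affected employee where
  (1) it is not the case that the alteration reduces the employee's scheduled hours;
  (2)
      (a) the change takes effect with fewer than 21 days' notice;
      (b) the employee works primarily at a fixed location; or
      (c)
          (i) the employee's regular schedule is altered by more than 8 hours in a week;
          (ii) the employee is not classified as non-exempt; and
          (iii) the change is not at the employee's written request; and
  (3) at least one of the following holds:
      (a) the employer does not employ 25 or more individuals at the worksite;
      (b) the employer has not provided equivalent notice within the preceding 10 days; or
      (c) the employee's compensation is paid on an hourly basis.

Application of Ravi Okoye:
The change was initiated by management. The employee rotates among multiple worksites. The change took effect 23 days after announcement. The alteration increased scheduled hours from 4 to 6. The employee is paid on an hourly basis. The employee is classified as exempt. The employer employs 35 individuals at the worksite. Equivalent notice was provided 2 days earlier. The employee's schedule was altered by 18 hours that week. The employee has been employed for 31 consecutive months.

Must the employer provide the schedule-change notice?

Yes — required.

(1) not (hours reduced) — satisfied.
(a) < 21 days' notice — fails.
(b) fixed location — not satisfied.
(i) schedule shift > 8h — satisfied.
(ii) not (non-exempt) — satisfied.
(iii) not employee-requested — holds.
So (c) is satisfied (T AND T AND T).
(2) = F OR F OR T = true.
(a) not (≥ 25 at site) — not met.
(b) no recent notice — fails.
(c) hourly-paid — holds.
(3) = F OR F OR T = true.
Overall = T AND T AND T = true.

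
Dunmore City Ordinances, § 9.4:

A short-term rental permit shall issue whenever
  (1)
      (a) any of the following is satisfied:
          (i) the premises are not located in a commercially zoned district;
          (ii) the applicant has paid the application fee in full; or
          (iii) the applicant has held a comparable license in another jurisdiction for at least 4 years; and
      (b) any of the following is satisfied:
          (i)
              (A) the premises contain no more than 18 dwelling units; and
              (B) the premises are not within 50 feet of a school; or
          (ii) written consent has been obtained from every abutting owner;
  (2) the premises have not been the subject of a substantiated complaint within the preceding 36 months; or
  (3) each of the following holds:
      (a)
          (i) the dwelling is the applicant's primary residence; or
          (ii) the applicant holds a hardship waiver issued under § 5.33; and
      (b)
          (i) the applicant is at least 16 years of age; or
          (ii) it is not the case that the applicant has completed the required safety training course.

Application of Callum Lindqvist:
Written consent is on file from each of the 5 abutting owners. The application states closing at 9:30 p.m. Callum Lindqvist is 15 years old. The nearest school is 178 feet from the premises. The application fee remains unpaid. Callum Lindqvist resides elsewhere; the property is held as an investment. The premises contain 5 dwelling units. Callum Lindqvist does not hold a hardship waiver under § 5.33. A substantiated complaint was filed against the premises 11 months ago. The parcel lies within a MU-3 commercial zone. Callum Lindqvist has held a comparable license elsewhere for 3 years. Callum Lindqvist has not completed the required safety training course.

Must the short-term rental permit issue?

No — denied.

(i) not (commercially zoned) — not satisfied.
(ii) fee paid — not satisfied.
(iii) prior license ≥ 4 yr — fails.
(a) = F OR F OR F = false.
(A) ≤ 18 units — holds.
(B) ≥50 ft from school — met.
(i): T AND T → true.
(ii) all abutters consent — holds.
So (b) is satisfied (T OR T).
(1): F AND T → false.
(2) no complaint in 36 mo. — not satisfied.
(i) primary residence — not satisfied.
(ii) hardship waiver — not met.
(a): F OR F → false.
(i) age ≥ 16 — fails.
(ii) not (safety training) — holds.
So (b) is satisfied (F OR T).
(3) = F AND T = false.
Overall = F OR F OR F = false.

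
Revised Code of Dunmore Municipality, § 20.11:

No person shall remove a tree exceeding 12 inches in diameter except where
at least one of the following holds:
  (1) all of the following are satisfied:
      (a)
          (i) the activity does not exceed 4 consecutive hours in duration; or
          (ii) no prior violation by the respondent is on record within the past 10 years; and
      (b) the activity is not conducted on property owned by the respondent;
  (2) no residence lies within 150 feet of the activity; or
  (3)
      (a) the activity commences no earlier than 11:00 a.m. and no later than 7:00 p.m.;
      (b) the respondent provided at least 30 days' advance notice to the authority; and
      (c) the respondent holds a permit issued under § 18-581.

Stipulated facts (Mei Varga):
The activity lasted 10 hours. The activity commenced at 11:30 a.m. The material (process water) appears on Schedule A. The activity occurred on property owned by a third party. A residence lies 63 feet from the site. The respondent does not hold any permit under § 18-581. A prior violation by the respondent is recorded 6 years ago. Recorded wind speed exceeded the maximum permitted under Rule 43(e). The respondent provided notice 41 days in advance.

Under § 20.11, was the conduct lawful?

No — unlawful.

(i) ≤ 4 hrs duration — fails.
(ii) no prior violation — not satisfied.
(a): F OR F → false.
(b) not (own property) — satisfied.
(1): F AND T → false.
(2) no residence in 150 ft — not met.
(a) start within hours — holds.
(b) ≥30 days' notice — met.
(c) holds permit — not met.
(3) = T AND T AND F = false.
Overall = F OR F OR F = false.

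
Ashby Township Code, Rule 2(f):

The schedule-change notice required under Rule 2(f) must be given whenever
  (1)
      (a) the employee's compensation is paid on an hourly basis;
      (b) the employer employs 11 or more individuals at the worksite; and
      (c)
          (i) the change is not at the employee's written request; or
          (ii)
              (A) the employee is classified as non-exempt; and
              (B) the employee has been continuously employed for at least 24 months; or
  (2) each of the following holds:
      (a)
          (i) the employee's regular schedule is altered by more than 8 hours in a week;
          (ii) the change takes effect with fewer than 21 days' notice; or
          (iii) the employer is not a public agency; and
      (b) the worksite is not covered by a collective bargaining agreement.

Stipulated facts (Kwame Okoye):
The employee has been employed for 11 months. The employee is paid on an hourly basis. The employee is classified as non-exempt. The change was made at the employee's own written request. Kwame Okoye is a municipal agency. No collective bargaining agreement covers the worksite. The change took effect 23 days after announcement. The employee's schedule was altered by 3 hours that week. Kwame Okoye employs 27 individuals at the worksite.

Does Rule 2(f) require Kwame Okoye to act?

(a) hourly-paid — met.
(b) ≥ 11 at site — satisfied.
(i) not employee-requested — not met.
(A) non-exempt — satisfied.
(B) tenure ≥ 24 mo. — not satisfied.
(ii) = T AND F = false.
So (c) is not satisfied (F OR F).
So (1) is not satisfied (T AND T AND F).
(i) schedule shift > 8h — not satisfied.
(ii) < 21 days' notice — not satisfied.
(iii) not (public agency) — fails.
So (a) is not satisfied (F OR F OR F).
(b) no CBA — holds.
(2) = F AND T = false.
So Overall is not satisfied (F OR F).

No — not required.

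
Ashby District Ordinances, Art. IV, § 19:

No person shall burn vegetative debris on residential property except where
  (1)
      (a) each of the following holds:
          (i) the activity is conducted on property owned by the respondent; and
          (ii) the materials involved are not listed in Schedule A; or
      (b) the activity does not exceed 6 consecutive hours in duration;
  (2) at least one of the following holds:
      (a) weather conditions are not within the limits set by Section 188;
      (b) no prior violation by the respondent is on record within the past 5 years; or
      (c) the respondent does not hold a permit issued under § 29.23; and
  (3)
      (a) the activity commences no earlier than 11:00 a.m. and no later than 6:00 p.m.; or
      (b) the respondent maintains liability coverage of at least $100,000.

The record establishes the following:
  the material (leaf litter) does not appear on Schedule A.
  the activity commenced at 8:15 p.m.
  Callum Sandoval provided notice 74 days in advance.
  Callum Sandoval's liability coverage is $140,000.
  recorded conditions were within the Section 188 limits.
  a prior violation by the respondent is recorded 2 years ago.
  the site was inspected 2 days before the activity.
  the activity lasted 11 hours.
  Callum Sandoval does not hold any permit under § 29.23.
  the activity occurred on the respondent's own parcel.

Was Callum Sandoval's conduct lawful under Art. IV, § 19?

Yes — lawful.

(i) own property — holds.
(ii) not (Schedule A material) — met.
So (a) is satisfied (T AND T).
(b) ≤ 6 hrs duration — not met.
(1): T OR F → true.
(a) not (weather ok) — not satisfied.
(b) no prior violation — fails.
(c) not (holds permit) — satisfied.
(2) = F OR F OR T = true.
(a) start within hours — not met.
(b) coverage ≥ $100,000 — holds.
So (3) is satisfied (F OR T).
So Overall is satisfied (T AND T AND T).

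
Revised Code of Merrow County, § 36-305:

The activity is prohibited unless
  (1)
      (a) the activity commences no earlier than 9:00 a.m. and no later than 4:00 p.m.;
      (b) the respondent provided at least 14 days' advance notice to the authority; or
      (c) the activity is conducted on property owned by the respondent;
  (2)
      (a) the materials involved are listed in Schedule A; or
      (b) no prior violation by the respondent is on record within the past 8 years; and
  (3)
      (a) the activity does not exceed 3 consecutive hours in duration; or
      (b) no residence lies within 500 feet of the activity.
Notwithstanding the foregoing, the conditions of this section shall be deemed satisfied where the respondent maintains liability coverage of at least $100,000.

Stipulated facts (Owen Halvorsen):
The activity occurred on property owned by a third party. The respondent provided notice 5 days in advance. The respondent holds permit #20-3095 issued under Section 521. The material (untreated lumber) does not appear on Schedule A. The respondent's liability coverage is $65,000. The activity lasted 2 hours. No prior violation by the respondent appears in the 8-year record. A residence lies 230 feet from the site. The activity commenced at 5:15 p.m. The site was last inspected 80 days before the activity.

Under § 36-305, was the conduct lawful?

(a) start within hours — fails.
(b) ≥14 days' notice — not satisfied.
(c) own property — not satisfied.
(1) = F OR F OR F = false.
(a) Schedule A material — not satisfied.
(b) no prior violation — satisfied.
So (2) is satisfied (F OR T).
(a) ≤ 3 hrs duration — holds.
(b) no residence in 500 ft — not satisfied.
(3) = T OR F = true.
Overall: F AND T AND T → false.
Exception (coverage ≥ $100,000) — not satisfied.
Result: main false OR exception false → false.

No — unlawful.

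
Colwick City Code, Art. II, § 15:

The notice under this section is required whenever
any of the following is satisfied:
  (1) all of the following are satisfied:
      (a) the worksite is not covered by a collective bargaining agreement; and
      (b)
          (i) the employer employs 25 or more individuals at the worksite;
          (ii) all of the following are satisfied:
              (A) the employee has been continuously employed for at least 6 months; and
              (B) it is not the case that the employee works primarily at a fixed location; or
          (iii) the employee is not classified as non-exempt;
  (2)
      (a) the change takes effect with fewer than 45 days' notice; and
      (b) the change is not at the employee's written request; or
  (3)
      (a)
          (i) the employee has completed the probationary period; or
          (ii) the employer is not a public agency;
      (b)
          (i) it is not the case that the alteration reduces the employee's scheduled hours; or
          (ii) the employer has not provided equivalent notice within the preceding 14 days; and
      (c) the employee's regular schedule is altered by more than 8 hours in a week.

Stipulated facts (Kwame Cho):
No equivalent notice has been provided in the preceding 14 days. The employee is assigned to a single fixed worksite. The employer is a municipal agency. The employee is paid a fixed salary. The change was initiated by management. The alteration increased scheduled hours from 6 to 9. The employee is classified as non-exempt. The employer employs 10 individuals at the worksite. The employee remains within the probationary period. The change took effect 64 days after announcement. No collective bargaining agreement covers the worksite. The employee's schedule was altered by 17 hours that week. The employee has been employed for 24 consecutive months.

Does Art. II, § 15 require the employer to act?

(a) no CBA — holds.
(i) ≥ 25 at site — fails.
(A) tenure ≥ 6 mo. — met.
(B) not (fixed location) — not met.
So (ii) is not satisfied (T AND F).
(iii) not (non-exempt) — not met.
So (b) is not satisfied (F OR F OR F).
(1): T AND F → false.
(a) < 45 days' notice — not met.
(b) not employee-requested — holds.
So (2) is not satisfied (F AND T).
(i) past probation — not met.
(ii) not (public agency) — fails.
So (a) is not satisfied (F OR F).
(i) not (hours reduced) — met.
(ii) no recent notice — met.
So (b) is satisfied (T OR T).
(c) schedule shift > 8h — holds.
So (3) is not satisfied (F AND T AND T).
So Overall is not satisfied (F OR F OR F).

No — not required.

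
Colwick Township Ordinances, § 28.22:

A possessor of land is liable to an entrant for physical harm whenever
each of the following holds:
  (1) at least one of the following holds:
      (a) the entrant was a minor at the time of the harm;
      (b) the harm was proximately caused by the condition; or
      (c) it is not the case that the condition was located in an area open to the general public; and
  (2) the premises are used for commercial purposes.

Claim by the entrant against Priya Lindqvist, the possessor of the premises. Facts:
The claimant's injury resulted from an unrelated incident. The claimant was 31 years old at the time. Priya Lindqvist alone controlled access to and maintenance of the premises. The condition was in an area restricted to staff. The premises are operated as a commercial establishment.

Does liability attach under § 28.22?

Yes — liable.

(a) entrant a minor — fails.
(b) proximate cause — not satisfied.
(c) not (public area) — holds.
So (1) is satisfied (F OR F OR T).
(2) commercial use — met.
So Overall is satisfied (T AND T).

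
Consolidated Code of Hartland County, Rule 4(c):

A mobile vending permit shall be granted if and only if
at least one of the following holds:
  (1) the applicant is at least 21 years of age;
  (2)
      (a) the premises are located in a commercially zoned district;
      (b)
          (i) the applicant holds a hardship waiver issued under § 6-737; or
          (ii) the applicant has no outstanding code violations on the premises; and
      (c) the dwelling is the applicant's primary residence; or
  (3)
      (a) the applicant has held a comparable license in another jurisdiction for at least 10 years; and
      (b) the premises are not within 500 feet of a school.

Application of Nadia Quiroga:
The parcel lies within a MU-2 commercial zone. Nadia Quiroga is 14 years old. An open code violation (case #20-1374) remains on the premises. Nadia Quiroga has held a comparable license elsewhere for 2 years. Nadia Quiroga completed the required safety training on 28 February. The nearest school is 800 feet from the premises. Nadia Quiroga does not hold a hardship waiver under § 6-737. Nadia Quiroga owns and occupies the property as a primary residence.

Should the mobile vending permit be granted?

No — denied.

(1) age ≥ 21 — not met.
(a) commercially zoned — satisfied.
(i) hardship waiver — not satisfied.
(ii) no code violations — fails.
So (b) is not satisfied (F OR F).
(c) primary residence — met.
(2): T AND F AND T → false.
(a) prior license ≥ 10 yr — fails.
(b) ≥500 ft from school — holds.
(3) = F AND T = false.
Overall: F OR F OR F → false.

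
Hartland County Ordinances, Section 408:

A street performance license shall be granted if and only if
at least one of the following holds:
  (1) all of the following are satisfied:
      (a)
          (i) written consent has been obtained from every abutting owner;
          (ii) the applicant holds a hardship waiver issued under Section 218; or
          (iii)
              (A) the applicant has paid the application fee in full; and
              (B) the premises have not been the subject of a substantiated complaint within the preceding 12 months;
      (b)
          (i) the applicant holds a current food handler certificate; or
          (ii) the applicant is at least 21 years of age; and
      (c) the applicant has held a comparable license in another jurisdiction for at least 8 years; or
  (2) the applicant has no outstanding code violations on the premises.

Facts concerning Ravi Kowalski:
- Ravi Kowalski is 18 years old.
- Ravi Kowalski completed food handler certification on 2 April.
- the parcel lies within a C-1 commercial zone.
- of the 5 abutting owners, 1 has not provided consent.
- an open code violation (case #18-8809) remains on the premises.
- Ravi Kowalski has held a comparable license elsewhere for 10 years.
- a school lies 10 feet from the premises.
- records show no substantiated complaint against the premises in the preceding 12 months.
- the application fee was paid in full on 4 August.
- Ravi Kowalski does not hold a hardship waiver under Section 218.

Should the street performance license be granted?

(i) all abutters consent — fails.
(ii) hardship waiver — fails.
(A) fee paid — met.
(B) no complaint in 12 mo. — met.
(iii) = T AND T = true.
(a) = F OR F OR T = true.
(i) food handler cert. — holds.
(ii) age ≥ 21 — not met.
(b) = T OR F = true.
(c) prior license ≥ 8 yr — holds.
(1): T AND T AND T → true.
(2) no code violations — not met.
So Overall is satisfied (T OR F).

Yes — granted.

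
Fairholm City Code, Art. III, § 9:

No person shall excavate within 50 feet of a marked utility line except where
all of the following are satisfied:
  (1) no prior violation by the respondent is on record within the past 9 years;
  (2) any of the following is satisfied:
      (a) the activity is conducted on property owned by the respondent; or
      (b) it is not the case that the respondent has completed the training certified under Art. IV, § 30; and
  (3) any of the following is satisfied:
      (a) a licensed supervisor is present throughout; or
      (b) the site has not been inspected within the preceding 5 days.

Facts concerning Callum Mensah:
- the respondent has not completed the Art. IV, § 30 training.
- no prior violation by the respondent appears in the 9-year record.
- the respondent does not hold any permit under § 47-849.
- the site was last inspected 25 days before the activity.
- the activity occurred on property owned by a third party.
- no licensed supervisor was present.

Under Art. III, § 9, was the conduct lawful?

Yes — lawful.

(1) no prior violation — holds.
(a) own property — not satisfied.
(b) not (training certified) — holds.
(2): F OR T → true.
(a) supervisor present — not satisfied.
(b) not (site inspected) — holds.
(3): F OR T → true.
Overall: T AND T AND T → true.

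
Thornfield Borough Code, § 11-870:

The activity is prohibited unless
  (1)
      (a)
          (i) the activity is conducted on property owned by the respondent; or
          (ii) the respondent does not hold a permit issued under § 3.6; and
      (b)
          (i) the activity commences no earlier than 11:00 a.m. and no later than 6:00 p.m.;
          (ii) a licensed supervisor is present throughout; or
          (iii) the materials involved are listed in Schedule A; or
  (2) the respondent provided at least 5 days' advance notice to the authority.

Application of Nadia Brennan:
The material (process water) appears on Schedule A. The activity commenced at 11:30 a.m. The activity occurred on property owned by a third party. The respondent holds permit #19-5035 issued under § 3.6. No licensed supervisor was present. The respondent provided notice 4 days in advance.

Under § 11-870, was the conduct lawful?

(i) own property — not satisfied.
(ii) not (holds permit) — not met.
(a) = F OR F = false.
(i) start within hours — satisfied.
(ii) supervisor present — fails.
(iii) Schedule A material — satisfied.
(b): T OR F OR T → true.
(1): F AND T → false.
(2) ≥5 days' notice — not satisfied.
So Overall is not satisfied (F OR F).

No — unlawful.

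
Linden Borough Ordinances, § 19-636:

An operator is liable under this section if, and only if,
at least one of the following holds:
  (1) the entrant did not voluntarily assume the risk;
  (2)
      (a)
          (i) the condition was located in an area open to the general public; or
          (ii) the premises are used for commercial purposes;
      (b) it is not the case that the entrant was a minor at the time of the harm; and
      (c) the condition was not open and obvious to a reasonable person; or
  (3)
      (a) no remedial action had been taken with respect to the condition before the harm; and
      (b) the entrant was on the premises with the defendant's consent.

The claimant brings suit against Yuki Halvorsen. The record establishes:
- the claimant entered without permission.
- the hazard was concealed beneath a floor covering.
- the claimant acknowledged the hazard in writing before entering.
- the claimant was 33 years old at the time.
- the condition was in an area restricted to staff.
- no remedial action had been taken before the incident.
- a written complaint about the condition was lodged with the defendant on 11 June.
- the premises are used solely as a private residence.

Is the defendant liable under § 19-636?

(1) no assumed risk — fails.
(i) public area — fails.
(ii) commercial use — fails.
(a): F OR F → false.
(b) not (entrant a minor) — met.
(c) not open/obvious — satisfied.
So (2) is not satisfied (F AND T AND T).
(a) no remedial action — holds.
(b) consent to enter — not met.
So (3) is not satisfied (T AND F).
Overall = F OR F OR F = false.

No — not liable.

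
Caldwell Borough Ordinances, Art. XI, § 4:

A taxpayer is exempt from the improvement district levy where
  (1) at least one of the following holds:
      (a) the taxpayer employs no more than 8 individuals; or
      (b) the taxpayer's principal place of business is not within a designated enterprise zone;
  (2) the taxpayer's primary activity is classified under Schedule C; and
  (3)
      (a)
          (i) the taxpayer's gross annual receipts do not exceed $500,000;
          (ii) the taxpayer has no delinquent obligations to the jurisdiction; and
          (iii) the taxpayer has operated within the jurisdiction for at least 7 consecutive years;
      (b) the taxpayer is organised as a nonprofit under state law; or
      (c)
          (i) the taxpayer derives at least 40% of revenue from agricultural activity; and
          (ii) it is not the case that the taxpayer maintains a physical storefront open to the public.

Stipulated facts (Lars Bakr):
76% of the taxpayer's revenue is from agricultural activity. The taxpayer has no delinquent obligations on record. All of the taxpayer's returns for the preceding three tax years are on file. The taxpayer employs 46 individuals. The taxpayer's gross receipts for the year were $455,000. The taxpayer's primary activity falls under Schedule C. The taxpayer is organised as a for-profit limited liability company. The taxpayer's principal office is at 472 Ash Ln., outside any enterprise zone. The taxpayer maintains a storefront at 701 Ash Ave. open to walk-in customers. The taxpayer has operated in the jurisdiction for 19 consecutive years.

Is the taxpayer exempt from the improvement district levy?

(a) ≤ 8 employees — not satisfied.
(b) not (in enterprise zone) — holds.
So (1) is satisfied (F OR T).
(2) Schedule C activity — holds.
(i) receipts ≤ $500,000 — met.
(ii) no delinquency — satisfied.
(iii) ≥ 7 yrs in jurisdiction — satisfied.
So (a) is satisfied (T AND T AND T).
(b) nonprofit — not met.
(i) ≥40% agricultural — met.
(ii) not (has storefront) — not satisfied.
(c): T AND F → false.
(3): T OR F OR F → true.
Overall: T AND T AND T → true.

Yes — exempt.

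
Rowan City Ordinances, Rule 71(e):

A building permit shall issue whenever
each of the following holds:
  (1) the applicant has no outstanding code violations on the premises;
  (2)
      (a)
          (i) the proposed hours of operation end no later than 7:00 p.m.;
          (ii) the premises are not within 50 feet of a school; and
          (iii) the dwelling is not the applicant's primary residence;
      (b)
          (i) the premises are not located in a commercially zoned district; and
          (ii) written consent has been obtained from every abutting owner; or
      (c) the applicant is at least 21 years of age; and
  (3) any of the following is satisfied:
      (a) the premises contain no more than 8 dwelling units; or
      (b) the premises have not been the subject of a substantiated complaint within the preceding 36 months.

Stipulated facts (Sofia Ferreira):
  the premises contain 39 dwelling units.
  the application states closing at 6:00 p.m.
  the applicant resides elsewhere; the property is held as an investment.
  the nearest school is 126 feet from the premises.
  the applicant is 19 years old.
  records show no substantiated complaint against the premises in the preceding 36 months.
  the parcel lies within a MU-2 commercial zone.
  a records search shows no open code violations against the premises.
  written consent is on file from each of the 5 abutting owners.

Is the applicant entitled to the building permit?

(1) no code violations — satisfied.
(i) closes by 7 p.m. — holds.
(ii) ≥50 ft from school — satisfied.
(iii) not (primary residence) — satisfied.
(a): T AND T AND T → true.
(i) not (commercially zoned) — not met.
(ii) all abutters consent — holds.
(b) = F AND T = false.
(c) age ≥ 21 — not met.
(2) = T OR F OR F = true.
(a) ≤ 8 units — fails.
(b) no complaint in 36 mo. — met.
(3): F OR T → true.
Overall = T AND T AND T = true.

Yes — granted.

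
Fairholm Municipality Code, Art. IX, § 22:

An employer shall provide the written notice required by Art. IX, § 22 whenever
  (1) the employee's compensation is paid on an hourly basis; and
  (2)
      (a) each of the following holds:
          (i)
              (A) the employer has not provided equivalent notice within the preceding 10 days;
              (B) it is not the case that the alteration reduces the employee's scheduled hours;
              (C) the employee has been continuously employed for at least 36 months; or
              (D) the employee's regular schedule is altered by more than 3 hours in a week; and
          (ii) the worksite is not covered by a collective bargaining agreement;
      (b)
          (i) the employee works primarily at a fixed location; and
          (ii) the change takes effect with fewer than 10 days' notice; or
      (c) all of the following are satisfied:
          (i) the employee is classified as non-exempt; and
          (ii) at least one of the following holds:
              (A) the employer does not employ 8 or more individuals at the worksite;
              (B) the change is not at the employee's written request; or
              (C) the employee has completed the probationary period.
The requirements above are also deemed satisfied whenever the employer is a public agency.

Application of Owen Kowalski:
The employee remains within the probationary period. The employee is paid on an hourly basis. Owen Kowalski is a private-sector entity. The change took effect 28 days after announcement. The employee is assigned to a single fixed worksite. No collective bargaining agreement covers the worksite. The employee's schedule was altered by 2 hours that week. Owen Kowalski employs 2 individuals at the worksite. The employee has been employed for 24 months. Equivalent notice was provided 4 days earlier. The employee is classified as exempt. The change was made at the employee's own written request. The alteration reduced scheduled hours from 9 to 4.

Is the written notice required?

No — not required.

(1) hourly-paid — met.
(A) no recent notice — fails.
(B) not (hours reduced) — not satisfied.
(C) tenure ≥ 36 mo. — not satisfied.
(D) schedule shift > 3h — fails.
(i) = F OR F OR F OR F = false.
(ii) no CBA — holds.
(a): F AND T → false.
(i) fixed location — holds.
(ii) < 10 days' notice — not satisfied.
(b): T AND F → false.
(i) non-exempt — not satisfied.
(A) not (≥ 8 at site) — holds.
(B) not employee-requested — fails.
(C) past probation — not met.
(ii): T OR F OR F → true.
So (c) is not satisfied (F AND T).
(2) = F OR F OR F = false.
So Overall is not satisfied (T AND F).
Exception (public agency) — not satisfied.
Result: main false OR exception false → false.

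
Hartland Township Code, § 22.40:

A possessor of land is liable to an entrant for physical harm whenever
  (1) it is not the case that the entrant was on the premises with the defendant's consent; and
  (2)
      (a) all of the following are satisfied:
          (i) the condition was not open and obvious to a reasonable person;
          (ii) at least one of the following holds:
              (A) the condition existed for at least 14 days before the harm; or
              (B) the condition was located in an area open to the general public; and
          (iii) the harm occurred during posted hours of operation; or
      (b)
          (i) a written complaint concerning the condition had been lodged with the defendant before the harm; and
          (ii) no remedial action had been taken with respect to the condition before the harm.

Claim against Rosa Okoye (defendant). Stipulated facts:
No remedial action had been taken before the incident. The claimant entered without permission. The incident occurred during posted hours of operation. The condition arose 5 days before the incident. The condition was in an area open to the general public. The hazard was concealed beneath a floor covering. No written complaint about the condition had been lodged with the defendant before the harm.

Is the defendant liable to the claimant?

(1) not (consent to enter) — holds.
(i) not open/obvious — satisfied.
(A) condition ≥14 days old — not satisfied.
(B) public area — satisfied.
So (ii) is satisfied (F OR T).
(iii) during posted hours — met.
(a) = T AND T AND T = true.
(i) complaint lodged — not met.
(ii) no remedial action — holds.
(b): F AND T → false.
(2): T OR F → true.
Overall = T AND T = true.

Yes — liable.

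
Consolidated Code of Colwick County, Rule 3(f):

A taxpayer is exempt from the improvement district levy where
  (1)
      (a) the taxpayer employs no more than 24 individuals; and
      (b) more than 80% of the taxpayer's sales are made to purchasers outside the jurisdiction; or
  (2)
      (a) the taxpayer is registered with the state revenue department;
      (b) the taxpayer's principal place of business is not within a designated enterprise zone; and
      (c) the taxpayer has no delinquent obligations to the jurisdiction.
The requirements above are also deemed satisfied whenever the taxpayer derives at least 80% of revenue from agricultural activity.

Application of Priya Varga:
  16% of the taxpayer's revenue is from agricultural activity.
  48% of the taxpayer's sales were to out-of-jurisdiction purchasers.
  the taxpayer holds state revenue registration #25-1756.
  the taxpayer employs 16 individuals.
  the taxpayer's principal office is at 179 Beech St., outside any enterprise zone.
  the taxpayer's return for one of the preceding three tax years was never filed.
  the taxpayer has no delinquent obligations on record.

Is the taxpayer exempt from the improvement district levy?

Yes — exempt.

(a) ≤ 24 employees — holds.
(b) >80% out-of-jur. sales — not satisfied.
(1): T AND F → false.
(a) state-registered — met.
(b) not (in enterprise zone) — holds.
(c) no delinquency — holds.
(2): T AND T AND T → true.
Overall: F OR T → true.
Exception (≥80% agricultural) — not satisfied.
Result: main true OR exception false → true.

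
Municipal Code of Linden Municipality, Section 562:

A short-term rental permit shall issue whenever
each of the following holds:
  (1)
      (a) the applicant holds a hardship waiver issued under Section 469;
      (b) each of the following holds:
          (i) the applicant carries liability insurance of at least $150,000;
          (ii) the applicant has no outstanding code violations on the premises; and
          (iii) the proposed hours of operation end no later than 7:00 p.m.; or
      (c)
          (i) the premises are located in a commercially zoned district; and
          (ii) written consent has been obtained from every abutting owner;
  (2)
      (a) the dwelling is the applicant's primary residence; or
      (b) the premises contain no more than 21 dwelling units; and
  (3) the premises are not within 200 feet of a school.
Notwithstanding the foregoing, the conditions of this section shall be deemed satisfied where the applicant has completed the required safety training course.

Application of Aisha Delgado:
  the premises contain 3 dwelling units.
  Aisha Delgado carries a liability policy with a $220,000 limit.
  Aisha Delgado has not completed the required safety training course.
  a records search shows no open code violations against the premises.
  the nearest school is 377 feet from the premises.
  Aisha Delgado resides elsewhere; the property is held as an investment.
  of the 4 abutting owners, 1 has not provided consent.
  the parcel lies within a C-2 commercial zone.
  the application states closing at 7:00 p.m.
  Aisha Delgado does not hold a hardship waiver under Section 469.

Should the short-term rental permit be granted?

(a) hardship waiver — not met.
(i) insurance ≥ $150,000 — satisfied.
(ii) no code violations — met.
(iii) closes by 7 p.m. — holds.
So (b) is satisfied (T AND T AND T).
(i) commercially zoned — met.
(ii) all abutters consent — not satisfied.
(c) = T AND F = false.
(1) = F OR T OR F = true.
(a) primary residence — not satisfied.
(b) ≤ 21 units — met.
(2) = F OR T = true.
(3) ≥200 ft from school — holds.
So Overall is satisfied (T AND T AND T).
Exception (safety training) — not satisfied.
Result: main true OR exception false → true.

Yes — granted.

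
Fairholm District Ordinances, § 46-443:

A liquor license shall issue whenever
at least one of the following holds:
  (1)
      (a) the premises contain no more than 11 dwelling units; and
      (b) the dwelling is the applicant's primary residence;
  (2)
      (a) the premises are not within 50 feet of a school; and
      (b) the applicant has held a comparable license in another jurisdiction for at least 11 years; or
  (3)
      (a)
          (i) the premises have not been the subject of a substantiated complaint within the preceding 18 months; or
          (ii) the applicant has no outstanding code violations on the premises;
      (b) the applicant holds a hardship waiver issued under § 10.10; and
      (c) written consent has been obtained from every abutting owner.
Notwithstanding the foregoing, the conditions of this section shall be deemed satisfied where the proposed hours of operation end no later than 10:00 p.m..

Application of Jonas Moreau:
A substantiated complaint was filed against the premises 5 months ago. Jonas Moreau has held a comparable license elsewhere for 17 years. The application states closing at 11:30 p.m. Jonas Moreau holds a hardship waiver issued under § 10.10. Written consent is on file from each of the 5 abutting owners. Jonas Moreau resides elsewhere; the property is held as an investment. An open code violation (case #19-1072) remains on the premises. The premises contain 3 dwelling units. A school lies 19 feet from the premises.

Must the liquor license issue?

(a) ≤ 11 units — satisfied.
(b) primary residence — not satisfied.
So (1) is not satisfied (T AND F).
(a) ≥50 ft from school — not met.
(b) prior license ≥ 11 yr — satisfied.
(2): F AND T → false.
(i) no complaint in 18 mo. — fails.
(ii) no code violations — not satisfied.
(a) = F OR F = false.
(b) hardship waiver — holds.
(c) all abutters consent — holds.
(3) = F AND T AND T = false.
Overall = F OR F OR F = false.
Exception (closes by 10 p.m.) — not satisfied.
Result: main false OR exception false → false.

No — denied.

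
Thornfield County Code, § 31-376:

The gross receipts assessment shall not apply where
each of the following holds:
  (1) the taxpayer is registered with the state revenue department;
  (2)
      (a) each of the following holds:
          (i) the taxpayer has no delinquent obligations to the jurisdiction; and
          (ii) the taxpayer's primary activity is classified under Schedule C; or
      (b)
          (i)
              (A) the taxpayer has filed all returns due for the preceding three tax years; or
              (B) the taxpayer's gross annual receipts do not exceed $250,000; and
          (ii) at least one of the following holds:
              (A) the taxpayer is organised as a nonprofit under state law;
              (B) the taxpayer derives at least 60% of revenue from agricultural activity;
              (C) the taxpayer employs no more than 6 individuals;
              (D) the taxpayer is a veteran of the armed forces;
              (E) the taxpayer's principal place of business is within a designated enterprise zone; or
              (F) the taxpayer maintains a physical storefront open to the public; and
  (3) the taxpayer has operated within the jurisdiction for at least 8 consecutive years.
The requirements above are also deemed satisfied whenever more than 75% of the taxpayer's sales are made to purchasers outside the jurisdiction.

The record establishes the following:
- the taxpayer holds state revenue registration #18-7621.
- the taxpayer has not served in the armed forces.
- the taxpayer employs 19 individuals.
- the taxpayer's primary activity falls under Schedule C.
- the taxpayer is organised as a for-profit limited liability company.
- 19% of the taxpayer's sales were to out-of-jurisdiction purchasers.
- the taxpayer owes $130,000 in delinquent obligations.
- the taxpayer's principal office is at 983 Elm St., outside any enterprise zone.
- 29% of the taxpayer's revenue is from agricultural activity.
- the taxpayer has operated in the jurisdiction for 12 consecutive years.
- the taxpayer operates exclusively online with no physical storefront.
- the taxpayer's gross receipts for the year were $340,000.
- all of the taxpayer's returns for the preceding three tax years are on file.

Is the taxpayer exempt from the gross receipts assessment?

(1) state-registered — satisfied.
(i) no delinquency — fails.
(ii) Schedule C activity — holds.
(a): F AND T → false.
(A) returns current — holds.
(B) receipts ≤ $250,000 — not met.
(i): T OR F → true.
(A) nonprofit — fails.
(B) ≥60% agricultural — fails.
(C) ≤ 6 employees — not met.
(D) veteran — not met.
(E) in enterprise zone — fails.
(F) has storefront — not satisfied.
(ii): F OR F OR F OR F OR F OR F → false.
(b) = T AND F = false.
(2): F OR F → false.
(3) ≥ 8 yrs in jurisdiction — satisfied.
Overall: T AND F AND T → false.
Exception (>75% out-of-jur. sales) — not satisfied.
Result: main false OR exception false → false.

No — not exempt.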